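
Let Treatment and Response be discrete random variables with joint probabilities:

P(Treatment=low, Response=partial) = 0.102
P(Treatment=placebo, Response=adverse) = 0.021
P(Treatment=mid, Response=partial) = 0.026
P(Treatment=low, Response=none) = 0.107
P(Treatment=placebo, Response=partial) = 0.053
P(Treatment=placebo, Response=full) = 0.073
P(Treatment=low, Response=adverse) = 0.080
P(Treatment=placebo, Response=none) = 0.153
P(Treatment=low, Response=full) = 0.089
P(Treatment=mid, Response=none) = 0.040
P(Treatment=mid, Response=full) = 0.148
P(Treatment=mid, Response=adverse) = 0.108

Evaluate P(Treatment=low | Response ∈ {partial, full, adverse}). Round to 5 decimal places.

0.38714

P(Response=partial) = 0.053 + 0.102 + 0.026 = 0.181.
P(Response=full) = 0.073 + 0.089 + 0.148 = 0.310.
P(Response=adverse) = 0.021 + 0.080 + 0.108 = 0.209.
P(Response ∈ {partial, full, adverse}) = 0.181 + 0.310 + 0.209 = 0.700; P(Treatment=low, Response ∈ {partial, full, adverse}) = 0.102 + 0.089 + 0.080 = 0.271.
P(Treatment=low | Response ∈ {partial, full, adverse}) = 0.271/0.700 = 0.38714.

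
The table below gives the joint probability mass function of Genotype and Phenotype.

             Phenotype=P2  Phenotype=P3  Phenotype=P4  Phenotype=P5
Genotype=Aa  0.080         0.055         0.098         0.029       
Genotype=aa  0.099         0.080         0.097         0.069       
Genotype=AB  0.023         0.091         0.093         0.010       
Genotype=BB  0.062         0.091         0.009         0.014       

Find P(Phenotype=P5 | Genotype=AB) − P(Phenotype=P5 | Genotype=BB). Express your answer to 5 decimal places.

P(Genotype=AB) = 0.023 + 0.091 + 0.093 + 0.010 = 0.217; P(Phenotype=P5 | Genotype=AB) = 0.010/0.217 = 0.046083.
P(Genotype=BB) = 0.062 + 0.091 + 0.009 + 0.014 = 0.176; P(Phenotype=P5 | Genotype=BB) = 0.014/0.176 = 0.079545.
Difference = -0.03346.

-0.03346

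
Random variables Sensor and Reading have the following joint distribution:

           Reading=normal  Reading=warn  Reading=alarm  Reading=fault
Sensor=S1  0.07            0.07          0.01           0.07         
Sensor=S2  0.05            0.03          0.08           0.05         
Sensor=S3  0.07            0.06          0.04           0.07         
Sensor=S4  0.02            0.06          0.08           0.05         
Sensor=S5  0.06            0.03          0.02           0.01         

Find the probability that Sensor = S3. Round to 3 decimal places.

0.240

P(Sensor=S3) = 0.07 + 0.06 + 0.04 + 0.07 = 0.24.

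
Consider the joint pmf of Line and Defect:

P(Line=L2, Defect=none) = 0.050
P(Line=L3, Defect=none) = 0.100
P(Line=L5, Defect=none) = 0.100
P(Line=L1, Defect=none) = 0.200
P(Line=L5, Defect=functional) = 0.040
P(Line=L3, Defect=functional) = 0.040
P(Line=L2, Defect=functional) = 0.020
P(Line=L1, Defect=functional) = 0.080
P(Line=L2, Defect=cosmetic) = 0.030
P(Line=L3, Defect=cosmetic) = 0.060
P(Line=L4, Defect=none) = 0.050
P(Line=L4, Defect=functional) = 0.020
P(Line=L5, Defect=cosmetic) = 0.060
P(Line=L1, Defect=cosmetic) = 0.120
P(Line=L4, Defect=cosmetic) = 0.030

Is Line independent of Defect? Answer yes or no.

yes

Every cell satisfies P(Line,Defect) = P(Line)·P(Defect). For instance P(Line=L2) = 0.100, P(Defect=cosmetic) = 0.300, and 0.100×0.300 = 0.030 matches the joint entry. So Line and Defect are independent.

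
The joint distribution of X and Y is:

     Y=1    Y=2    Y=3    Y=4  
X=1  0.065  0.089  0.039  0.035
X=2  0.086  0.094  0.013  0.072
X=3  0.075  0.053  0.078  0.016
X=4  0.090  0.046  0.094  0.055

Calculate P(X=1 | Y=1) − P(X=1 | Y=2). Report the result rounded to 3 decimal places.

P(Y=1) = 0.065 + 0.086 + 0.075 + 0.090 = 0.316; P(X=1 | Y=1) = 0.065/0.316 = 0.2057.
P(Y=2) = 0.089 + 0.094 + 0.053 + 0.046 = 0.282; P(X=1 | Y=2) = 0.089/0.282 = 0.3156.
Difference = -0.110.

-0.110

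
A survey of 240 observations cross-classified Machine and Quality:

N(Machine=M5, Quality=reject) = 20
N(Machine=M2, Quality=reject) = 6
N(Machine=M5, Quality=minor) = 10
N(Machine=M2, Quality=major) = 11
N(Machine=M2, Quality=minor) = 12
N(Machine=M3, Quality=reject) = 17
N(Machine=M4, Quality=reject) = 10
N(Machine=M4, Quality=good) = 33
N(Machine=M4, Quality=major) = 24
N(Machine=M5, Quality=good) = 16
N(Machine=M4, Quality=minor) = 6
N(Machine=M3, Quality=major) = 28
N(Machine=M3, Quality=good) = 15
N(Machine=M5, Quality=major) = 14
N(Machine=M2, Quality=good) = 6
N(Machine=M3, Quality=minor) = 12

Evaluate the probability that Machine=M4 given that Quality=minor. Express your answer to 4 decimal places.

0.1500

Total with Quality=minor: 12 + 12 + 6 + 10 = 40.
P(Machine=M4 | Quality=minor) = 6/40 = 0.1500.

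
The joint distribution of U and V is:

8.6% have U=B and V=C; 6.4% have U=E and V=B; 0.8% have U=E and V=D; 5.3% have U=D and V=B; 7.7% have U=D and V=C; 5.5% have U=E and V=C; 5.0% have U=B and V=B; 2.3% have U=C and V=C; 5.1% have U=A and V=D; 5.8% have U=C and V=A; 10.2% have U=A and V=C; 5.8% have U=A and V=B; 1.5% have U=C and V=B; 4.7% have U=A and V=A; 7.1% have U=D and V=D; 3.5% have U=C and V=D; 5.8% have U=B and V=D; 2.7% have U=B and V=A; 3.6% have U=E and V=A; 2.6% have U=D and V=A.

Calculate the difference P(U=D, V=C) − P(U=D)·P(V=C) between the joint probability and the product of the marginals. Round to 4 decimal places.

-0.0009

P(U=D) = 0.026 + 0.053 + 0.077 + 0.071 = 0.227.
P(V=C) = 0.102 + 0.086 + 0.023 + 0.077 + 0.055 = 0.343.
P(U=D, V=C) − P(U=D)P(V=C) = 0.077 − 0.227×0.343 = -0.0009.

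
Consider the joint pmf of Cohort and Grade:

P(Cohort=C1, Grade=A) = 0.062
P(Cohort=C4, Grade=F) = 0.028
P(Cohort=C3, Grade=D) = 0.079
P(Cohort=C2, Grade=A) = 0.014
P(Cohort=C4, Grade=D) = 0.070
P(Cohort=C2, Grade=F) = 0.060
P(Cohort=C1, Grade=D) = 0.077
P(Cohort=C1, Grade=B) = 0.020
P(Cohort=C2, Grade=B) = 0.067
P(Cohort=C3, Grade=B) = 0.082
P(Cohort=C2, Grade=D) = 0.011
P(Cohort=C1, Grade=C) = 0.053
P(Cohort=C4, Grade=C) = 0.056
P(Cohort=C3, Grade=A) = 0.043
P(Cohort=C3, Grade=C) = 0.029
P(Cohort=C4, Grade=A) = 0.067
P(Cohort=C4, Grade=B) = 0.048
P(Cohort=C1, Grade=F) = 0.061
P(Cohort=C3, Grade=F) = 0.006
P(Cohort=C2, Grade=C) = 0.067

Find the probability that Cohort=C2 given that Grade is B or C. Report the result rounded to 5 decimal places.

0.31754

P(Grade=B) = 0.020 + 0.067 + 0.082 + 0.048 = 0.217.
P(Grade=C) = 0.053 + 0.067 + 0.029 + 0.056 = 0.205.
P(Grade ∈ {B, C}) = 0.217 + 0.205 = 0.422; P(Cohort=C2, Grade ∈ {B, C}) = 0.067 + 0.067 = 0.134.
P(Cohort=C2 | Grade ∈ {B, C}) = 0.134/0.422 = 0.31754.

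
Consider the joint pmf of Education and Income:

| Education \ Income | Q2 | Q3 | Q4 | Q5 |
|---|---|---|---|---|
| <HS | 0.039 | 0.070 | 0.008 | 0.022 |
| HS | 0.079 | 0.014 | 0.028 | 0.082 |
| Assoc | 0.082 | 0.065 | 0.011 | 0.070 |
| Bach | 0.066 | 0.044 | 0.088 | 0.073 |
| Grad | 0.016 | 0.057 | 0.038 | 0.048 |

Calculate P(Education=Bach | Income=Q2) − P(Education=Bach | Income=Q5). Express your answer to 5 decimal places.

P(Income=Q2) = 0.039 + 0.079 + 0.082 + 0.066 + 0.016 = 0.282; P(Education=Bach | Income=Q2) = 0.066/0.282 = 0.234043.
P(Income=Q5) = 0.022 + 0.082 + 0.070 + 0.073 + 0.048 = 0.295; P(Education=Bach | Income=Q5) = 0.073/0.295 = 0.247458.
Difference = -0.01342.

-0.01342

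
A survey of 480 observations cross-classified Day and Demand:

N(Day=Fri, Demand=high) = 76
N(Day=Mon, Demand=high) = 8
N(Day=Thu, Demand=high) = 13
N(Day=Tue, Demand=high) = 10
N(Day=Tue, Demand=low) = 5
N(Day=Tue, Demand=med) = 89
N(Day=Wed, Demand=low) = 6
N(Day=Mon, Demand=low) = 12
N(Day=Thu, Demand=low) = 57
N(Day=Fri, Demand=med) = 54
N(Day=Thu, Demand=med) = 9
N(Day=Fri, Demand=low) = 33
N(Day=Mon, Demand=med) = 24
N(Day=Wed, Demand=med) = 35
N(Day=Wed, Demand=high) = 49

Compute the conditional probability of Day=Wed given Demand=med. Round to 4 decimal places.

Total with Demand=med: 24 + 89 + 35 + 9 + 54 = 211.
P(Day=Wed | Demand=med) = 35/211 = 0.1659.

0.1659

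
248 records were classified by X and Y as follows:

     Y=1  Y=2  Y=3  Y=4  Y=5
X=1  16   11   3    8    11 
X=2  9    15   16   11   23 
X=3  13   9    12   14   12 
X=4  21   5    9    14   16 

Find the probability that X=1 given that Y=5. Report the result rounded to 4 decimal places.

0.1774

Total with Y=5: 11 + 23 + 12 + 16 = 62.
P(X=1 | Y=5) = 11/62 = 0.1774.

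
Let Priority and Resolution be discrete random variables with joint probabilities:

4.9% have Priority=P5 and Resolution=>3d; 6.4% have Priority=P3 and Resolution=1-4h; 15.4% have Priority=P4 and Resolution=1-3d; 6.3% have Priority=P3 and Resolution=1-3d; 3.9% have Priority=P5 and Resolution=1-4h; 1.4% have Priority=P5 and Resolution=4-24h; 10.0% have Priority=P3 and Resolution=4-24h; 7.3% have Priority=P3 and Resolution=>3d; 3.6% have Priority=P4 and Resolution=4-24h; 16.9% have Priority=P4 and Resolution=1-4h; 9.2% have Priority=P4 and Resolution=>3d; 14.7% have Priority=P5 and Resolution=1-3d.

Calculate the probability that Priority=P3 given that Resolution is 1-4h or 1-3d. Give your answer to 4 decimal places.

P(Resolution=1-4h) = 0.064 + 0.169 + 0.039 = 0.272.
P(Resolution=1-3d) = 0.063 + 0.154 + 0.147 = 0.364.
P(Resolution ∈ {1-4h, 1-3d}) = 0.272 + 0.364 = 0.636; P(Priority=P3, Resolution ∈ {1-4h, 1-3d}) = 0.064 + 0.063 = 0.127.
P(Priority=P3 | Resolution ∈ {1-4h, 1-3d}) = 0.127/0.636 = 0.1997.

0.1997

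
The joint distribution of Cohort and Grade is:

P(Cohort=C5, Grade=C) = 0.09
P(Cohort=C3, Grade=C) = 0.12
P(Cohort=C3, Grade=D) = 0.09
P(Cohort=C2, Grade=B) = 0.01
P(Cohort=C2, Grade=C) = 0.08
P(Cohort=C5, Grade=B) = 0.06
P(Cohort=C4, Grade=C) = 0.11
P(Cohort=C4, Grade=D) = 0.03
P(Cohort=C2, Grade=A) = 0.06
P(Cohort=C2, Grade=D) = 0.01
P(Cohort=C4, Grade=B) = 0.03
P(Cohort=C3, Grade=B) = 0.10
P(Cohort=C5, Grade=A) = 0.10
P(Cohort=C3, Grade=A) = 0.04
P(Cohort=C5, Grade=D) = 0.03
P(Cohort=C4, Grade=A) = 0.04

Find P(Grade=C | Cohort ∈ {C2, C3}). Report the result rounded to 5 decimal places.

0.39216

P(Cohort=C2) = 0.06 + 0.01 + 0.08 + 0.01 = 0.16.
P(Cohort=C3) = 0.04 + 0.10 + 0.12 + 0.09 = 0.35.
P(Cohort ∈ {C2, C3}) = 0.16 + 0.35 = 0.51; P(Grade=C, Cohort ∈ {C2, C3}) = 0.08 + 0.12 = 0.20.
P(Grade=C | Cohort ∈ {C2, C3}) = 0.20/0.51 = 0.39216.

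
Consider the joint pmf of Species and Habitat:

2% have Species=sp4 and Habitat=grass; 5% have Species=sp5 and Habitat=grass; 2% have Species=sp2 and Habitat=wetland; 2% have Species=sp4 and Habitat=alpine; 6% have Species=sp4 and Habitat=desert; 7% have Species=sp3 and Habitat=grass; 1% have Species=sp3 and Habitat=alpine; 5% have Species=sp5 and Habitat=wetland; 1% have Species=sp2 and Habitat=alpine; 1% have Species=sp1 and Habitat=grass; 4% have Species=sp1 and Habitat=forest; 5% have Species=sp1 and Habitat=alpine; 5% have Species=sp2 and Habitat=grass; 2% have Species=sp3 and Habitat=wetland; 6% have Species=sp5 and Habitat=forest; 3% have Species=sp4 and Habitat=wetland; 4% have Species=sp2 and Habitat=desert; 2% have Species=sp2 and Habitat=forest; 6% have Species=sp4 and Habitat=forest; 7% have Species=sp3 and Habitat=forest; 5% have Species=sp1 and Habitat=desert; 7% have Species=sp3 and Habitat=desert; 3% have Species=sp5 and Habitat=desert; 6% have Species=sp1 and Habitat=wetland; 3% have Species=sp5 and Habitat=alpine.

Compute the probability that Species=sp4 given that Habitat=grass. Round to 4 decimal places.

P(Habitat=grass) = 0.01 + 0.05 + 0.07 + 0.02 + 0.05 = 0.20.
P(Species=sp4 | Habitat=grass) = 0.02/0.20 = 0.1000.

0.1000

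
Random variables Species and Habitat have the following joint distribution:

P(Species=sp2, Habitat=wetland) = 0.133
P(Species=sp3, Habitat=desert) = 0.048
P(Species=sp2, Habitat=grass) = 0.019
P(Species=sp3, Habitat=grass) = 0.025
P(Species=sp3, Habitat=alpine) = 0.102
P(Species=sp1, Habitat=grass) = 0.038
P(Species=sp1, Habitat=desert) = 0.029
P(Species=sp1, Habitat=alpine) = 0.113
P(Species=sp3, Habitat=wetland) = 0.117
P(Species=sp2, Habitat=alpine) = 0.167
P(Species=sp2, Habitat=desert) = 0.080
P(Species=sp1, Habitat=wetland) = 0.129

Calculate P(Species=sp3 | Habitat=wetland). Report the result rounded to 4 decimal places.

0.3087

P(Habitat=wetland) = 0.129 + 0.133 + 0.117 = 0.379.
P(Species=sp3 | Habitat=wetland) = 0.117/0.379 = 0.3087.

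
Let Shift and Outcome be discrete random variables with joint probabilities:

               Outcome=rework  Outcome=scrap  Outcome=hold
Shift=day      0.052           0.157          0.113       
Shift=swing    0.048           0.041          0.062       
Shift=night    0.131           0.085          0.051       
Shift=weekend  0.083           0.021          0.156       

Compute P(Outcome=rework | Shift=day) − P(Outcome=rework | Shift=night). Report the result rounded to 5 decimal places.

-0.32915

P(Shift=day) = 0.052 + 0.157 + 0.113 = 0.322; P(Outcome=rework | Shift=day) = 0.052/0.322 = 0.161491.
P(Shift=night) = 0.131 + 0.085 + 0.051 = 0.267; P(Outcome=rework | Shift=night) = 0.131/0.267 = 0.490637.
Difference = -0.32915.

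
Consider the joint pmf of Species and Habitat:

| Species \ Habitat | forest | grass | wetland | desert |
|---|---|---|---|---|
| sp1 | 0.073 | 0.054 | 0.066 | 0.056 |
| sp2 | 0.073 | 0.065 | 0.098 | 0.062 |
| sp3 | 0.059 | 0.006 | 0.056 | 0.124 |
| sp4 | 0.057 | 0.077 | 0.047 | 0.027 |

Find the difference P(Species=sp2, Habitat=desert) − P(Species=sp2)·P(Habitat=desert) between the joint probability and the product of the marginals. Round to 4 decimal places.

P(Species=sp2) = 0.073 + 0.065 + 0.098 + 0.062 = 0.298.
P(Habitat=desert) = 0.056 + 0.062 + 0.124 + 0.027 = 0.269.
P(Species=sp2, Habitat=desert) − P(Species=sp2)P(Habitat=desert) = 0.062 − 0.298×0.269 = -0.0182.

-0.0182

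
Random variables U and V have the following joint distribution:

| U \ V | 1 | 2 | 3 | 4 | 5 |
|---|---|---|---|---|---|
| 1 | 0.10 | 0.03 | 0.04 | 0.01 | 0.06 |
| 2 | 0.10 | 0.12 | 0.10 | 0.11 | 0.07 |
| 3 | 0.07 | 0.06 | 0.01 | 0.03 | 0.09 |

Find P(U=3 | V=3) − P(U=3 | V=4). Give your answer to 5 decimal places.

-0.13333

P(V=3) = 0.04 + 0.10 + 0.01 = 0.15; P(U=3 | V=3) = 0.01/0.15 = 0.066667.
P(V=4) = 0.01 + 0.11 + 0.03 = 0.15; P(U=3 | V=4) = 0.03/0.15 = 0.200000.
Difference = -0.13333.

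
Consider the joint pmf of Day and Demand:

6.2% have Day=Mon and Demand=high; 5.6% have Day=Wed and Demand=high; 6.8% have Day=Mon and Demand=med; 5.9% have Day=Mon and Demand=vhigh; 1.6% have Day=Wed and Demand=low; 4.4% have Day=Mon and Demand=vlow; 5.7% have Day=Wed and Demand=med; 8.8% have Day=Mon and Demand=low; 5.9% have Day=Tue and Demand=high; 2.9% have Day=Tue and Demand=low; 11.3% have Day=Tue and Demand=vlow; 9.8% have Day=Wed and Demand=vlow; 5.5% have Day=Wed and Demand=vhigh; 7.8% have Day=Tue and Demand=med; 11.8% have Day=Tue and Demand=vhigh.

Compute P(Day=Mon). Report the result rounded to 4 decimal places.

P(Day=Mon) = 0.044 + 0.088 + 0.068 + 0.062 + 0.059 = 0.321.

0.3210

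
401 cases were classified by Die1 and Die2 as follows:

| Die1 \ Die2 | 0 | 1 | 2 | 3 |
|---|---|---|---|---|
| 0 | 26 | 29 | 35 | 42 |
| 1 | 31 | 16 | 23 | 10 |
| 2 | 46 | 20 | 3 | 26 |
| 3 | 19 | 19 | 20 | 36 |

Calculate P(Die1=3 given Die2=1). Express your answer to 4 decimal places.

0.2262

Total with Die2=1: 29 + 16 + 20 + 19 = 84.
P(Die1=3 | Die2=1) = 19/84 = 0.2262.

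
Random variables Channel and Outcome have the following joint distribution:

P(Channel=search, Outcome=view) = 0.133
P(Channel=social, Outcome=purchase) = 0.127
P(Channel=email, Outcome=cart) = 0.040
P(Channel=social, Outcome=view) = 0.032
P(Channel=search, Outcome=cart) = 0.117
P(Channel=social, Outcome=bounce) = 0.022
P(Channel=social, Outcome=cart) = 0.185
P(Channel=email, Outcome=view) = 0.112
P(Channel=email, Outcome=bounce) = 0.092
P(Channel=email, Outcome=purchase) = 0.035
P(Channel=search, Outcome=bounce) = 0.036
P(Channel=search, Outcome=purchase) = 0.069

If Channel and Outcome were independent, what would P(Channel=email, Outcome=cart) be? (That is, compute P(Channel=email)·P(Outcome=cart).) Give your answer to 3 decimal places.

P(Channel=email) = 0.092 + 0.112 + 0.040 + 0.035 = 0.279.
P(Outcome=cart) = 0.040 + 0.117 + 0.185 = 0.342.
Product: 0.279 × 0.342 = 0.095.

0.095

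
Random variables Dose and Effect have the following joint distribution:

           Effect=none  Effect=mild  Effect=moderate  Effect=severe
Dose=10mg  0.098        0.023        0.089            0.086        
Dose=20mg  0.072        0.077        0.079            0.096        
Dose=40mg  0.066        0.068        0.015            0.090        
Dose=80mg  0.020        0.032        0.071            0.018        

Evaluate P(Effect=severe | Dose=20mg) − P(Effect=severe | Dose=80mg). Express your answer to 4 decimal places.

0.1686

P(Dose=20mg) = 0.072 + 0.077 + 0.079 + 0.096 = 0.324; P(Effect=severe | Dose=20mg) = 0.096/0.324 = 0.29630.
P(Dose=80mg) = 0.020 + 0.032 + 0.071 + 0.018 = 0.141; P(Effect=severe | Dose=80mg) = 0.018/0.141 = 0.12766.
Difference = 0.1686.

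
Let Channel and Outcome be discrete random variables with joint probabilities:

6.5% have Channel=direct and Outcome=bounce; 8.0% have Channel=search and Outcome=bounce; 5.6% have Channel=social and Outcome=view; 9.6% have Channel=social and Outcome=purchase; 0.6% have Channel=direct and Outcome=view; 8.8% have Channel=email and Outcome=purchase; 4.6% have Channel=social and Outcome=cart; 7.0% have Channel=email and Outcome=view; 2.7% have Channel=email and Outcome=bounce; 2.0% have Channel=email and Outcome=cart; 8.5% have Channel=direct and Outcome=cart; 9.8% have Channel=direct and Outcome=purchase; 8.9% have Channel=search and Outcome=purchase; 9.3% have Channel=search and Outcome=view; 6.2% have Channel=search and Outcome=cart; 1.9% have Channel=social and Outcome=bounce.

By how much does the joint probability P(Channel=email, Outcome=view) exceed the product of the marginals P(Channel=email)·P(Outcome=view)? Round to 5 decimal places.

P(Channel=email) = 0.027 + 0.070 + 0.020 + 0.088 = 0.205.
P(Outcome=view) = 0.070 + 0.093 + 0.056 + 0.006 = 0.225.
P(Channel=email, Outcome=view) − P(Channel=email)P(Outcome=view) = 0.070 − 0.205×0.225 = 0.02388.

0.02388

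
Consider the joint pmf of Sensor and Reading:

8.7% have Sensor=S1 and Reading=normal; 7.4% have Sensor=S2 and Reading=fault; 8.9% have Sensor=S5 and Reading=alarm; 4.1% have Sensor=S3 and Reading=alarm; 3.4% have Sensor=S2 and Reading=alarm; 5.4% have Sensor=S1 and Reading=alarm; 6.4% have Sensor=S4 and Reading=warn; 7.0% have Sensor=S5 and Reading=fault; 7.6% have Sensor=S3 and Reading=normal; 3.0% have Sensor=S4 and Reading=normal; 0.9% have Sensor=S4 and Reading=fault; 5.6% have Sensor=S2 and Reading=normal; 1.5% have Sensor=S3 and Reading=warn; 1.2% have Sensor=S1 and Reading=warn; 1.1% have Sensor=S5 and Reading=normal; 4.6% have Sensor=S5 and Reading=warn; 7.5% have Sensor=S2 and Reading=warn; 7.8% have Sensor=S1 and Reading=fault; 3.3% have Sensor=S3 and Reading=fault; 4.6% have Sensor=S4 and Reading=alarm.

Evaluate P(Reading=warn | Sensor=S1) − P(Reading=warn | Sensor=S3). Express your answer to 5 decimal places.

P(Sensor=S1) = 0.087 + 0.012 + 0.054 + 0.078 = 0.231; P(Reading=warn | Sensor=S1) = 0.012/0.231 = 0.051948.
P(Sensor=S3) = 0.076 + 0.015 + 0.041 + 0.033 = 0.165; P(Reading=warn | Sensor=S3) = 0.015/0.165 = 0.090909.
Difference = -0.03896.

-0.03896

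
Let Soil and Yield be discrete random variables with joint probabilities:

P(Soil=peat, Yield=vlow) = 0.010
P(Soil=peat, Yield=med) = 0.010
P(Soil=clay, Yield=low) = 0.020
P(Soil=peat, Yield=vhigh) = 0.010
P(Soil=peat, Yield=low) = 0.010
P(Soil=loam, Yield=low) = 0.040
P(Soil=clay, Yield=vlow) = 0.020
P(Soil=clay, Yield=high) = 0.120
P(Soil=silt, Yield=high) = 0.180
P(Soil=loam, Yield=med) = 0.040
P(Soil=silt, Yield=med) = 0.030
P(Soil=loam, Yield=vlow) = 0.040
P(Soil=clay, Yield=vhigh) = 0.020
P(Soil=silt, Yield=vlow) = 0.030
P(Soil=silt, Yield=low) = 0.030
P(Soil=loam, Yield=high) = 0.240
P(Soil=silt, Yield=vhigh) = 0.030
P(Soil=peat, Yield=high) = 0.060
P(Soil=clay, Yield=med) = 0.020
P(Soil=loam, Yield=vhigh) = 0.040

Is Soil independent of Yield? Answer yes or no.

yes

Every cell satisfies P(Soil,Yield) = P(Soil)·P(Yield). For instance P(Soil=clay) = 0.200, P(Yield=med) = 0.100, and 0.200×0.100 = 0.020 matches the joint entry. So Soil and Yield are independent.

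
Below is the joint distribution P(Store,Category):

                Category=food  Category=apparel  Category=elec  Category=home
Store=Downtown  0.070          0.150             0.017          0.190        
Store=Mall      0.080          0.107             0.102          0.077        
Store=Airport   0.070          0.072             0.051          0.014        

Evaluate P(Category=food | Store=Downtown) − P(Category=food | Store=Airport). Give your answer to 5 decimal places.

-0.17423

P(Store=Downtown) = 0.070 + 0.150 + 0.017 + 0.190 = 0.427; P(Category=food | Store=Downtown) = 0.070/0.427 = 0.163934.
P(Store=Airport) = 0.070 + 0.072 + 0.051 + 0.014 = 0.207; P(Category=food | Store=Airport) = 0.070/0.207 = 0.338164.
Difference = -0.17423.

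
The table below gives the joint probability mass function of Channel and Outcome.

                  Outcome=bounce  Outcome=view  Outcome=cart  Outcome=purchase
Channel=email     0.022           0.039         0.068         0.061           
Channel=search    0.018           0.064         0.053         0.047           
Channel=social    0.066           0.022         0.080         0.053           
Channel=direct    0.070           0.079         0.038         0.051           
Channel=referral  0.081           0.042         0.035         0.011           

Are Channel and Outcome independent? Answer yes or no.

no

P(Channel=referral) = 0.169 and P(Outcome=bounce) = 0.257, so their product is 0.04343, but P(Channel=referral, Outcome=bounce) = 0.081. Since these differ, Channel and Outcome are not independent.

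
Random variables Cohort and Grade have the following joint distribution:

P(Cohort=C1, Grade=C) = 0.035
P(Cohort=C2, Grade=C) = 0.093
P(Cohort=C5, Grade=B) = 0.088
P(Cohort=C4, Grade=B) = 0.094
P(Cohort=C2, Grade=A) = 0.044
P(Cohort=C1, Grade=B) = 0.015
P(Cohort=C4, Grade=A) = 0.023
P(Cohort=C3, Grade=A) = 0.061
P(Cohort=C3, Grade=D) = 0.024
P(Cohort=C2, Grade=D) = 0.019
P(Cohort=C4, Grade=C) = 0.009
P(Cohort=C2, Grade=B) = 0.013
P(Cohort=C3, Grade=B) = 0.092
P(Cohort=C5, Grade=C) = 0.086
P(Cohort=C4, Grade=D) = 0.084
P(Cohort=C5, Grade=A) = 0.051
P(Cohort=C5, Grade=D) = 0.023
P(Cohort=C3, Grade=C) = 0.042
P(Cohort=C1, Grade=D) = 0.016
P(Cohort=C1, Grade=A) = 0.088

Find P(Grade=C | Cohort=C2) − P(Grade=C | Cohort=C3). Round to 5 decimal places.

P(Cohort=C2) = 0.044 + 0.013 + 0.093 + 0.019 = 0.169; P(Grade=C | Cohort=C2) = 0.093/0.169 = 0.550296.
P(Cohort=C3) = 0.061 + 0.092 + 0.042 + 0.024 = 0.219; P(Grade=C | Cohort=C3) = 0.042/0.219 = 0.191781.
Difference = 0.35852.

0.35852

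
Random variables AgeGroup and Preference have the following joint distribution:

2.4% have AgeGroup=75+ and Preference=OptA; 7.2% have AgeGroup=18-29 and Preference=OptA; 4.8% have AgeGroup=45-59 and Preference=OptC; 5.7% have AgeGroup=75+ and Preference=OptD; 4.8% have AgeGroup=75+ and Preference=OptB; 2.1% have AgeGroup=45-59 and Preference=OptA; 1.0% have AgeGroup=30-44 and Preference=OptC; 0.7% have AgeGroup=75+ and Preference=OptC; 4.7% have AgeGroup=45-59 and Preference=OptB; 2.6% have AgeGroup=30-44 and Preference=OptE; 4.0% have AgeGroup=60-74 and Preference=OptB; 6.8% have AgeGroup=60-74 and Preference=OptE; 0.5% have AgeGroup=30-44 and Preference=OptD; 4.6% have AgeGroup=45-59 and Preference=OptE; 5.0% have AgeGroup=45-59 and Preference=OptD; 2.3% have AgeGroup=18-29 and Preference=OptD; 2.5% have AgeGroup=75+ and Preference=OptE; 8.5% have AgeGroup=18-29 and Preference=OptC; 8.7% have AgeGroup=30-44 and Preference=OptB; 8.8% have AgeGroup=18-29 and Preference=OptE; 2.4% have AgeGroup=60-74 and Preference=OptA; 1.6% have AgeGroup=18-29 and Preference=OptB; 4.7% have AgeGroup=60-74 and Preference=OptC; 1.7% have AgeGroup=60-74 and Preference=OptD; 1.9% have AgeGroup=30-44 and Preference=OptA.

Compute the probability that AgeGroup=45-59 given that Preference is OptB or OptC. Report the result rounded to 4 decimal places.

P(Preference=OptB) = 0.016 + 0.087 + 0.047 + 0.040 + 0.048 = 0.238.
P(Preference=OptC) = 0.085 + 0.010 + 0.048 + 0.047 + 0.007 = 0.197.
P(Preference ∈ {OptB, OptC}) = 0.238 + 0.197 = 0.435; P(AgeGroup=45-59, Preference ∈ {OptB, OptC}) = 0.047 + 0.048 = 0.095.
P(AgeGroup=45-59 | Preference ∈ {OptB, OptC}) = 0.095/0.435 = 0.2184.

0.2184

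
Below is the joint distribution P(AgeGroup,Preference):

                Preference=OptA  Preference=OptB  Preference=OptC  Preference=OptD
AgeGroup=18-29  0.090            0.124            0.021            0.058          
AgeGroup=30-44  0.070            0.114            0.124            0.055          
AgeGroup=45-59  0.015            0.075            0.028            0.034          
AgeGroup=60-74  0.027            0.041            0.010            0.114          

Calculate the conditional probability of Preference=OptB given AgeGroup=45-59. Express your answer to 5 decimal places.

P(AgeGroup=45-59) = 0.015 + 0.075 + 0.028 + 0.034 = 0.152.
P(Preference=OptB | AgeGroup=45-59) = 0.075/0.152 = 0.49342.

0.49342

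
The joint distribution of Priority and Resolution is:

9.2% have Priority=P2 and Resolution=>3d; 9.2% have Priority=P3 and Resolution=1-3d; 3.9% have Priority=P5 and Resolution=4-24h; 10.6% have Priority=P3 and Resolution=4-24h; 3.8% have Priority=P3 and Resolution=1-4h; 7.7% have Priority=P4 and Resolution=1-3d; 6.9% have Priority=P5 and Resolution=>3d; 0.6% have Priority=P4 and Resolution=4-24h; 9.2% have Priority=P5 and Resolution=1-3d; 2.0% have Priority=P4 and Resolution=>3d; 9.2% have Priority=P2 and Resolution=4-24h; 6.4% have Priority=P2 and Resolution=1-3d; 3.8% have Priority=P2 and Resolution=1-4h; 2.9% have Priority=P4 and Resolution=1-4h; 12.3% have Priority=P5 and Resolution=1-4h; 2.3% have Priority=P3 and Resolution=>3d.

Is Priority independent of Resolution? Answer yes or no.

no

P(Priority=P5) = 0.323 and P(Resolution=1-4h) = 0.228, so their product is 0.07364, but P(Priority=P5, Resolution=1-4h) = 0.123. Since these differ, Priority and Resolution are not independent.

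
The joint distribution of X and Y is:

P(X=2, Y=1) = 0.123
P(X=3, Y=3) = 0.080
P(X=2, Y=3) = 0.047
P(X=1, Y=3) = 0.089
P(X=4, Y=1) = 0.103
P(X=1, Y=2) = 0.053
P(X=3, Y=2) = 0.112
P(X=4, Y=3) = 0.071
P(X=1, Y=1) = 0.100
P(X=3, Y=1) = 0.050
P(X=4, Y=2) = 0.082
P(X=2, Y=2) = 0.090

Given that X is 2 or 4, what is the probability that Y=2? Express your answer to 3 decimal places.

P(X=2) = 0.123 + 0.090 + 0.047 = 0.260.
P(X=4) = 0.103 + 0.082 + 0.071 = 0.256.
P(X ∈ {2, 4}) = 0.260 + 0.256 = 0.516; P(Y=2, X ∈ {2, 4}) = 0.090 + 0.082 = 0.172.
P(Y=2 | X ∈ {2, 4}) = 0.172/0.516 = 0.333.

0.333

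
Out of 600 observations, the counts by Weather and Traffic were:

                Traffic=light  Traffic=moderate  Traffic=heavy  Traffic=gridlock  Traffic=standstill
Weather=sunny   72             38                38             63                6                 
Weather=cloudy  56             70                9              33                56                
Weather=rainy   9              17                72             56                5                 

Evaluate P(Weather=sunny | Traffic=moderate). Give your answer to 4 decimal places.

0.3040

Total with Traffic=moderate: 38 + 70 + 17 = 125.
P(Weather=sunny | Traffic=moderate) = 38/125 = 0.3040.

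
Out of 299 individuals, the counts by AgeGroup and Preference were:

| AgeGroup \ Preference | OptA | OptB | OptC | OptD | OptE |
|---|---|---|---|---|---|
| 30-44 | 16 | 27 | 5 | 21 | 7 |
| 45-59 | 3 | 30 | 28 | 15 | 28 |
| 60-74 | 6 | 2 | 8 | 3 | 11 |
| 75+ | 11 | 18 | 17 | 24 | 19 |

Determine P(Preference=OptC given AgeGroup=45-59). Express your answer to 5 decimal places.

0.26923

Total with AgeGroup=45-59: 3 + 30 + 28 + 15 + 28 = 104.
P(Preference=OptC | AgeGroup=45-59) = 28/104 = 0.26923.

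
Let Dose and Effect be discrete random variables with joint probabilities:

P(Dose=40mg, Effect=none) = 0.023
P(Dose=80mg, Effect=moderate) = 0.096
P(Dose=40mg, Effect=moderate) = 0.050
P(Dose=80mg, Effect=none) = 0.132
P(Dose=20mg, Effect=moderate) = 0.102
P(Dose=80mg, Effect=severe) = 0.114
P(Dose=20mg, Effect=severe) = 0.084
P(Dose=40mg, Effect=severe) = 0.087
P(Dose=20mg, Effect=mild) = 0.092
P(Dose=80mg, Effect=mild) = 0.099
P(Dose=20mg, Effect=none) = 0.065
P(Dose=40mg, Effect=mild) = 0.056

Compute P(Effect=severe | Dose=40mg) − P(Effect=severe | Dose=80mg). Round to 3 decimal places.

P(Dose=40mg) = 0.023 + 0.056 + 0.050 + 0.087 = 0.216; P(Effect=severe | Dose=40mg) = 0.087/0.216 = 0.4028.
P(Dose=80mg) = 0.132 + 0.099 + 0.096 + 0.114 = 0.441; P(Effect=severe | Dose=80mg) = 0.114/0.441 = 0.2585.
Difference = 0.144.

0.144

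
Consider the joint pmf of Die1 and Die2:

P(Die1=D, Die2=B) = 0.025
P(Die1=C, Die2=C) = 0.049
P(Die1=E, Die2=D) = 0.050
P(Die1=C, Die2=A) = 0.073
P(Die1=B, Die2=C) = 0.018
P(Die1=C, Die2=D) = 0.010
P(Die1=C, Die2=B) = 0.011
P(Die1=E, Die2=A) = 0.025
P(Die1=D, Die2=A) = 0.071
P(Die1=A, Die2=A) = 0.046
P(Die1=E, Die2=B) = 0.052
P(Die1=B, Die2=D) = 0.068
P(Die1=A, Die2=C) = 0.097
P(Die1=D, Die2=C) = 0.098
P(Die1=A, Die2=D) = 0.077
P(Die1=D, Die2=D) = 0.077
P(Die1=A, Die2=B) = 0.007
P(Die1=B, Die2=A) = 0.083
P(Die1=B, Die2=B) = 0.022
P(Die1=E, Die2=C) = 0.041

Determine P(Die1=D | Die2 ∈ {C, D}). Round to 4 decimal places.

P(Die2=C) = 0.097 + 0.018 + 0.049 + 0.098 + 0.041 = 0.303.
P(Die2=D) = 0.077 + 0.068 + 0.010 + 0.077 + 0.050 = 0.282.
P(Die2 ∈ {C, D}) = 0.303 + 0.282 = 0.585; P(Die1=D, Die2 ∈ {C, D}) = 0.098 + 0.077 = 0.175.
P(Die1=D | Die2 ∈ {C, D}) = 0.175/0.585 = 0.2991.

0.2991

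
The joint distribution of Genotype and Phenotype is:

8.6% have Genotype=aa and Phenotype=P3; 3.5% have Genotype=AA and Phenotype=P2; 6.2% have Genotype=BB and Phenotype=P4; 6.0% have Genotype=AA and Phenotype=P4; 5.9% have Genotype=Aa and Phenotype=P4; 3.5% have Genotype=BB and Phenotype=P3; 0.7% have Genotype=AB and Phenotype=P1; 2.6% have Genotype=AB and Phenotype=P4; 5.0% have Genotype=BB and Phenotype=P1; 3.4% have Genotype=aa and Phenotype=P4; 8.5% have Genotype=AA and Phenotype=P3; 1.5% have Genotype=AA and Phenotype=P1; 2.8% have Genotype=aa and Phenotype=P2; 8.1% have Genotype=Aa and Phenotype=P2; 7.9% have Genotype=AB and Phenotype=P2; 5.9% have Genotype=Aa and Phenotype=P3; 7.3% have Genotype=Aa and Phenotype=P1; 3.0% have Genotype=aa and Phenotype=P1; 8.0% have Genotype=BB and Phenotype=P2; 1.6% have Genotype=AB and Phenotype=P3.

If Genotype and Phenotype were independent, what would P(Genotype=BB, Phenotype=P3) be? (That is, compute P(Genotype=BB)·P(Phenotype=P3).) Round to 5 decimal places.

0.06379

P(Genotype=BB) = 0.050 + 0.080 + 0.035 + 0.062 = 0.227.
P(Phenotype=P3) = 0.085 + 0.059 + 0.086 + 0.016 + 0.035 = 0.281.
Product: 0.227 × 0.281 = 0.06379.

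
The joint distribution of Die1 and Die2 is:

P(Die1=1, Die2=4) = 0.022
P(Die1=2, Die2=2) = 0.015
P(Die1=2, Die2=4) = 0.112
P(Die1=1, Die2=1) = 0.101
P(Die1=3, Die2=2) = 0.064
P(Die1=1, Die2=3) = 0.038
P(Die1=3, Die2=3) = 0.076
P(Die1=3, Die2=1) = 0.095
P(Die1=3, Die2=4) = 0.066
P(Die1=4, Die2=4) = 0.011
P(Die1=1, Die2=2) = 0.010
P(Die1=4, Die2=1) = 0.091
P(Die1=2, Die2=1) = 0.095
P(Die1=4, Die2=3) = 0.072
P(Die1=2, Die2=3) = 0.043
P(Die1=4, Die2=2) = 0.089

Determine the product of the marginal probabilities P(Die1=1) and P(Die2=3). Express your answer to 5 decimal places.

P(Die1=1) = 0.101 + 0.010 + 0.038 + 0.022 = 0.171.
P(Die2=3) = 0.038 + 0.043 + 0.076 + 0.072 = 0.229.
Product: 0.171 × 0.229 = 0.03916.

0.03916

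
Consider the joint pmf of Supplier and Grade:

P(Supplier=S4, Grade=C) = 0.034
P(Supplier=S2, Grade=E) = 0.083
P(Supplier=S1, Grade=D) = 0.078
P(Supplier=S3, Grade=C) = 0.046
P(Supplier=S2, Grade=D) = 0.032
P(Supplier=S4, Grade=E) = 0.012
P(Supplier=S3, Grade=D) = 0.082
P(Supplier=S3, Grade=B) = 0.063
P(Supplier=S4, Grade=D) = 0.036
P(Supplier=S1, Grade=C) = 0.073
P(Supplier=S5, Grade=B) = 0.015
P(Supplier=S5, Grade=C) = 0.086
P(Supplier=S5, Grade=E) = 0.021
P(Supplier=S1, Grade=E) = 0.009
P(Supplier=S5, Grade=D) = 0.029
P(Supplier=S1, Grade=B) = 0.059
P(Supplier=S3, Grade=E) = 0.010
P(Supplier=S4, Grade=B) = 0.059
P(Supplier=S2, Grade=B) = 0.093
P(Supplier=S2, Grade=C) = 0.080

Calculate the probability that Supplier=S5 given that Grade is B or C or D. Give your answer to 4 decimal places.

0.1503

P(Grade=B) = 0.059 + 0.093 + 0.063 + 0.059 + 0.015 = 0.289.
P(Grade=C) = 0.073 + 0.080 + 0.046 + 0.034 + 0.086 = 0.319.
P(Grade=D) = 0.078 + 0.032 + 0.082 + 0.036 + 0.029 = 0.257.
P(Grade ∈ {B, C, D}) = 0.289 + 0.319 + 0.257 = 0.865; P(Supplier=S5, Grade ∈ {B, C, D}) = 0.015 + 0.086 + 0.029 = 0.130.
P(Supplier=S5 | Grade ∈ {B, C, D}) = 0.130/0.865 = 0.1503.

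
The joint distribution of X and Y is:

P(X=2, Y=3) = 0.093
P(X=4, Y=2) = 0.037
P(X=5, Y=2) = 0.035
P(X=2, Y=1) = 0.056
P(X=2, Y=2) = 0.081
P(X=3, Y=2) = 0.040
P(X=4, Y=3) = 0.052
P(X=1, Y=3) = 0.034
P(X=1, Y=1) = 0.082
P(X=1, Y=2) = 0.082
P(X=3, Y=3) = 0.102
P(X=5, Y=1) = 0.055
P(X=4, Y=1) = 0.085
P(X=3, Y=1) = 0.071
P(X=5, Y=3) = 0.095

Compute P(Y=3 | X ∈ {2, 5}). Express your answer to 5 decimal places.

0.45301

P(X=2) = 0.056 + 0.081 + 0.093 = 0.230.
P(X=5) = 0.055 + 0.035 + 0.095 = 0.185.
P(X ∈ {2, 5}) = 0.230 + 0.185 = 0.415; P(Y=3, X ∈ {2, 5}) = 0.093 + 0.095 = 0.188.
P(Y=3 | X ∈ {2, 5}) = 0.188/0.415 = 0.45301.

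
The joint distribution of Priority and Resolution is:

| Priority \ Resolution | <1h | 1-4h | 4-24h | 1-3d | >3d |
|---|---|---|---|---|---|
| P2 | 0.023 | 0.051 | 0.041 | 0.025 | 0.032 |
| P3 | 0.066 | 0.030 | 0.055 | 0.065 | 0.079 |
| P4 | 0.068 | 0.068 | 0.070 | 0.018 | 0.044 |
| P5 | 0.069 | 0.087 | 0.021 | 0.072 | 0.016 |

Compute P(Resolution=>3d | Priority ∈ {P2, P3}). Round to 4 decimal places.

0.2377

P(Priority=P2) = 0.023 + 0.051 + 0.041 + 0.025 + 0.032 = 0.172.
P(Priority=P3) = 0.066 + 0.030 + 0.055 + 0.065 + 0.079 = 0.295.
P(Priority ∈ {P2, P3}) = 0.172 + 0.295 = 0.467; P(Resolution=>3d, Priority ∈ {P2, P3}) = 0.032 + 0.079 = 0.111.
P(Resolution=>3d | Priority ∈ {P2, P3}) = 0.111/0.467 = 0.2377.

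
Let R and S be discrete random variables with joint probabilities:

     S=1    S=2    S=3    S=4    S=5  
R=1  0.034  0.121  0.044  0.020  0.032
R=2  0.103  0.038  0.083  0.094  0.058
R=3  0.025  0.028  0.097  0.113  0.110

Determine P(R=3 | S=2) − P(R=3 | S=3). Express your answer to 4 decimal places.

P(S=2) = 0.121 + 0.038 + 0.028 = 0.187; P(R=3 | S=2) = 0.028/0.187 = 0.14973.
P(S=3) = 0.044 + 0.083 + 0.097 = 0.224; P(R=3 | S=3) = 0.097/0.224 = 0.43304.
Difference = -0.2833.

-0.2833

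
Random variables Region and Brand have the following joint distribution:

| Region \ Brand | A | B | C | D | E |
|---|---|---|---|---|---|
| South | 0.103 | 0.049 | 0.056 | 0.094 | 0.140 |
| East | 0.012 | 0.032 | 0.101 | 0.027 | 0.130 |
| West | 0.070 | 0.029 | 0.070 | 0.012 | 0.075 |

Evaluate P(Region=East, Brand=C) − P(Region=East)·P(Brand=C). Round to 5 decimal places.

0.03245

P(Region=East) = 0.012 + 0.032 + 0.101 + 0.027 + 0.130 = 0.302.
P(Brand=C) = 0.056 + 0.101 + 0.070 = 0.227.
P(Region=East, Brand=C) − P(Region=East)P(Brand=C) = 0.101 − 0.302×0.227 = 0.03245.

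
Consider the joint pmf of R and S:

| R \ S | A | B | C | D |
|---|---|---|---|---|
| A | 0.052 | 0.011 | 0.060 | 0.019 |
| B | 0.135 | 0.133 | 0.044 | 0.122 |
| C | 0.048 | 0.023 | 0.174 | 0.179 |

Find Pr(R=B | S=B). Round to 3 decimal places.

P(S=B) = 0.011 + 0.133 + 0.023 = 0.167.
P(R=B | S=B) = 0.133/0.167 = 0.796.

0.796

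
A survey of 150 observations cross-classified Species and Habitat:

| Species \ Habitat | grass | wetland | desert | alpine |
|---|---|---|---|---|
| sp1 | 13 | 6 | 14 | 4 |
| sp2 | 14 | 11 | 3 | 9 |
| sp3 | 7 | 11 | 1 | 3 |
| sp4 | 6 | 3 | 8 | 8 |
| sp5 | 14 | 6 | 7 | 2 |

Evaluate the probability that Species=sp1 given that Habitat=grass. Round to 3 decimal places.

0.241

Total with Habitat=grass: 13 + 14 + 7 + 6 + 14 = 54.
P(Species=sp1 | Habitat=grass) = 13/54 = 0.241.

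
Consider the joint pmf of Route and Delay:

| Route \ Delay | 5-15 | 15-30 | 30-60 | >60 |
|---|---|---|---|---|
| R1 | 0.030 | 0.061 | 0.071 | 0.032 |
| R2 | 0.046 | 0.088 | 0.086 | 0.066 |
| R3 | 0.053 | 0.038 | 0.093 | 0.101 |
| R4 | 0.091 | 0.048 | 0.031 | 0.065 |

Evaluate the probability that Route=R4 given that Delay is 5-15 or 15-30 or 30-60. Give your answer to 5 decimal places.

0.23098

P(Delay=5-15) = 0.030 + 0.046 + 0.053 + 0.091 = 0.220.
P(Delay=15-30) = 0.061 + 0.088 + 0.038 + 0.048 = 0.235.
P(Delay=30-60) = 0.071 + 0.086 + 0.093 + 0.031 = 0.281.
P(Delay ∈ {5-15, 15-30, 30-60}) = 0.220 + 0.235 + 0.281 = 0.736; P(Route=R4, Delay ∈ {5-15, 15-30, 30-60}) = 0.091 + 0.048 + 0.031 = 0.170.
P(Route=R4 | Delay ∈ {5-15, 15-30, 30-60}) = 0.170/0.736 = 0.23098.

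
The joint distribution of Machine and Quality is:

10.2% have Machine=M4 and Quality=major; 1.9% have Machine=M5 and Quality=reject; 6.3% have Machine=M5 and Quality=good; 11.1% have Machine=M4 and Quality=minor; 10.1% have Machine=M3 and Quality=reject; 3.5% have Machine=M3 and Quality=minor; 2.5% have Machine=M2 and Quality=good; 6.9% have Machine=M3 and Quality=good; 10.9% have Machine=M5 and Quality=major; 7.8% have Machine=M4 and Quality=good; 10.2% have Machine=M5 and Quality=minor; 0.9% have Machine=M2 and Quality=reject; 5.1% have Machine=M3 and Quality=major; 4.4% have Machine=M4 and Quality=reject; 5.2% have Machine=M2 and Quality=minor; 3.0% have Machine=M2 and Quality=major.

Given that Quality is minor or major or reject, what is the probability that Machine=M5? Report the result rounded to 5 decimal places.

P(Quality=minor) = 0.052 + 0.035 + 0.111 + 0.102 = 0.300.
P(Quality=major) = 0.030 + 0.051 + 0.102 + 0.109 = 0.292.
P(Quality=reject) = 0.009 + 0.101 + 0.044 + 0.019 = 0.173.
P(Quality ∈ {minor, major, reject}) = 0.300 + 0.292 + 0.173 = 0.765; P(Machine=M5, Quality ∈ {minor, major, reject}) = 0.102 + 0.109 + 0.019 = 0.230.
P(Machine=M5 | Quality ∈ {minor, major, reject}) = 0.230/0.765 = 0.30065.

0.30065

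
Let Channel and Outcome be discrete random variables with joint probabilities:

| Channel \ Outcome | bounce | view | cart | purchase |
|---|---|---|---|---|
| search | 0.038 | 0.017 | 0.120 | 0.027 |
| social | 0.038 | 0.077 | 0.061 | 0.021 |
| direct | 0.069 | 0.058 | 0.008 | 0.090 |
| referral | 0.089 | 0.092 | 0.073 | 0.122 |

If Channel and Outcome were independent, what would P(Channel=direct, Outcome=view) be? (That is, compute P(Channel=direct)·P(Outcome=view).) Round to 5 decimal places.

0.05490

P(Channel=direct) = 0.069 + 0.058 + 0.008 + 0.090 = 0.225.
P(Outcome=view) = 0.017 + 0.077 + 0.058 + 0.092 = 0.244.
Product: 0.225 × 0.244 = 0.05490.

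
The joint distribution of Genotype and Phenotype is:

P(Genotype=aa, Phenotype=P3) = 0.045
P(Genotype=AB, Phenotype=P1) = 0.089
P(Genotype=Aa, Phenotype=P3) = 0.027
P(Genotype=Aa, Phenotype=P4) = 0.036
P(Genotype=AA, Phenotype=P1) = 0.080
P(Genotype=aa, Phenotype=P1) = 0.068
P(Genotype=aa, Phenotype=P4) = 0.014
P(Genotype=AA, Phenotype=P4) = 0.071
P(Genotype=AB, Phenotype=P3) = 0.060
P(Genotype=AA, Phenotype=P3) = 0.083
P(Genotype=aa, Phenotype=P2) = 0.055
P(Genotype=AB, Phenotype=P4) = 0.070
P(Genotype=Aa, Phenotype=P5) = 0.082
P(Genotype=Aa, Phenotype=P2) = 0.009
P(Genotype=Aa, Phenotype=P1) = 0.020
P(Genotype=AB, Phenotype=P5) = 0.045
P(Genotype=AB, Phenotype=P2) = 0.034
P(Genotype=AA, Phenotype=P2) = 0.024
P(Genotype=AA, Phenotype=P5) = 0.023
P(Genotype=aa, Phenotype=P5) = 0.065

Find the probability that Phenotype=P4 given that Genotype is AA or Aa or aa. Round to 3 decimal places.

P(Genotype=AA) = 0.080 + 0.024 + 0.083 + 0.071 + 0.023 = 0.281.
P(Genotype=Aa) = 0.020 + 0.009 + 0.027 + 0.036 + 0.082 = 0.174.
P(Genotype=aa) = 0.068 + 0.055 + 0.045 + 0.014 + 0.065 = 0.247.
P(Genotype ∈ {AA, Aa, aa}) = 0.281 + 0.174 + 0.247 = 0.702; P(Phenotype=P4, Genotype ∈ {AA, Aa, aa}) = 0.071 + 0.036 + 0.014 = 0.121.
P(Phenotype=P4 | Genotype ∈ {AA, Aa, aa}) = 0.121/0.702 = 0.172.

0.172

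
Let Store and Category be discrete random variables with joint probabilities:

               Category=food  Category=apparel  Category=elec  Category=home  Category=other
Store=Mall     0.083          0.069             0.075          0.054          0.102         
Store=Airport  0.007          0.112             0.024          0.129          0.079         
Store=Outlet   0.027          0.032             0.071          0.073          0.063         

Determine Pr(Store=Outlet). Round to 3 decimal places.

0.266

P(Store=Outlet) = 0.027 + 0.032 + 0.071 + 0.073 + 0.063 = 0.266.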